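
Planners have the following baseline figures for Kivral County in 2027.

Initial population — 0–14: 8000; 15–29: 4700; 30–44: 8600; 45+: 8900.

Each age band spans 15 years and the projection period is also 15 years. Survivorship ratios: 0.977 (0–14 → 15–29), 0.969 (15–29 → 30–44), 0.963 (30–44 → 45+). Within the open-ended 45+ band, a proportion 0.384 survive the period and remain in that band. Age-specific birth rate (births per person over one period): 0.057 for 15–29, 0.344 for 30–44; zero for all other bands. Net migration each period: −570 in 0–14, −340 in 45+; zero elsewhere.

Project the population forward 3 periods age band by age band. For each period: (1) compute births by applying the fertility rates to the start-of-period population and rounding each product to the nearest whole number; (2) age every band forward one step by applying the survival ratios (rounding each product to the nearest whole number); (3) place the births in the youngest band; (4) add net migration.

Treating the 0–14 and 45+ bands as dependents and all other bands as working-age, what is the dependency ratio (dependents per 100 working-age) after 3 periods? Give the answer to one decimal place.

315.1

— Period 1 —
Births: 4700 × 0.057 = 268, 8600 × 0.344 = 2958 — total 3226
15–29: 8000 × 0.977 = 7816
30–44: 4700 × 0.969 = 4554
45+: 8600 × 0.963 + 8900 × 0.384 = 8282 + 3418 = 11700
Net migration: 0–14 − 570 → 2656; 45+ − 340 → 11360
Population now: 0–14=2656, 15–29=7816, 30–44=4554, 45+=11360
— Period 2 —
Births: 7816 × 0.057 = 446, 4554 × 0.344 = 1567 — total 2013
15–29: 2656 × 0.977 = 2595
30–44: 7816 × 0.969 = 7574
45+: 4554 × 0.963 + 11360 × 0.384 = 4386 + 4362 = 8748
Net migration: 0–14 − 570 → 1443; 45+ − 340 → 8408
Population now: 0–14=1443, 15–29=2595, 30–44=7574, 45+=8408
— Period 3 —
Births: 2595 × 0.057 = 148, 7574 × 0.344 = 2605 — total 2753
15–29: 1443 × 0.977 = 1410
30–44: 2595 × 0.969 = 2515
45+: 7574 × 0.963 + 8408 × 0.384 = 7294 + 3229 = 10523
Net migration: 0–14 − 570 → 2183; 45+ − 340 → 10183
Population now: 0–14=2183, 15–29=1410, 30–44=2515, 45+=10183
Dependents (band 0–14 + band 45+) = 2183 + 10183 = 12366; working-age = 3925; ratio = 12366/3925 × 100 = 315.1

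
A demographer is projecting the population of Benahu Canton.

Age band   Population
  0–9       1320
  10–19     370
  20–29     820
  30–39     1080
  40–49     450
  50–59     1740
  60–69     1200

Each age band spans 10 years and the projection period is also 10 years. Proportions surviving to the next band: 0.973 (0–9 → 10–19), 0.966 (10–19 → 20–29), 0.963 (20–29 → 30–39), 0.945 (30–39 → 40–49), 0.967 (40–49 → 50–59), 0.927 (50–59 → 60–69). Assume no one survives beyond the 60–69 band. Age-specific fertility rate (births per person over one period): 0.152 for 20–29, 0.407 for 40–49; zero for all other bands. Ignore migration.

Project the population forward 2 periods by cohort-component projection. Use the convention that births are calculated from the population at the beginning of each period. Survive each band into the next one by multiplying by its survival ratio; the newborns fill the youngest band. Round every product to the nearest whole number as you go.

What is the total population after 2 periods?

Let band 1 be 0–9 through band 7 = 60–69.
Period 1:
Births: 820 * 0.152 = 125, 450 * 0.407 = 183 → 308
Band 2: 1320 * 0.973 = 1284
Band 3: 370 * 0.966 = 357
Band 4: 820 * 0.963 = 790
Band 5: 1080 * 0.945 = 1021
Band 6: 450 * 0.967 = 435
Band 7: 1740 * 0.927 = 1613
Giving 308 / 1284 / 357 / 790 / 1021 / 435 / 1613.
Period 2:
Births: 357 * 0.152 = 54, 1021 * 0.407 = 416 → 470
Band 2: 308 * 0.973 = 300
Band 3: 1284 * 0.966 = 1240
Band 4: 357 * 0.963 = 344
Band 5: 790 * 0.945 = 747
Band 6: 1021 * 0.967 = 987
Band 7: 435 * 0.927 = 403
Giving 470 / 300 / 1240 / 344 / 747 / 987 / 403.
Total after period 2: 470 + 300 + 1240 + 344 + 747 + 987 + 403 = 4491

4491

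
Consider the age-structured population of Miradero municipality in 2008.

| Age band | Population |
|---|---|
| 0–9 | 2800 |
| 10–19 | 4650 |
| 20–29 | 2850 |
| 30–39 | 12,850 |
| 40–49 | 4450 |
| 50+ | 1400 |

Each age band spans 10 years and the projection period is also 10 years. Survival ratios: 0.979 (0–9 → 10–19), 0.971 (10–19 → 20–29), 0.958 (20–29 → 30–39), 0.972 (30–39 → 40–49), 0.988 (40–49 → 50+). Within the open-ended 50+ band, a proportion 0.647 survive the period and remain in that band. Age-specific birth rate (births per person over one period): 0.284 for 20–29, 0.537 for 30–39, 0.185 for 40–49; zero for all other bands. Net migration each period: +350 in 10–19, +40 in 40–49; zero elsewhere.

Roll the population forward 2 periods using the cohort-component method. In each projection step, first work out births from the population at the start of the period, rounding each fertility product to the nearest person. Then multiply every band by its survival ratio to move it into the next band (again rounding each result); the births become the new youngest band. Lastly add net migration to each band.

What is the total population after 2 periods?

39600

[period 1]
Births: 2850 × 0.284 = 809, 12850 × 0.537 = 6900, 4450 × 0.185 = 823 — total 8532
10–19: 2800 × 0.979 = 2741
20–29: 4650 × 0.971 = 4515
30–39: 2850 × 0.958 = 2730
40–49: 12850 × 0.972 = 12490
50+: 4450 × 0.988 + 1400 × 0.647 = 4397 + 906 = 5303
Net migration: 10–19 + 350 → 3091; 40–49 + 40 → 12530
Giving 8532 / 3091 / 4515 / 2730 / 12530 / 5303.
[period 2]
Births: 4515 × 0.284 = 1282, 2730 × 0.537 = 1466, 12530 × 0.185 = 2318 — total 5066
10–19: 8532 × 0.979 = 8353
20–29: 3091 × 0.971 = 3001
30–39: 4515 × 0.958 = 4325
40–49: 2730 × 0.972 = 2654
50+: 12530 × 0.988 + 5303 × 0.647 = 12380 + 3431 = 15811
Net migration: 10–19 + 350 → 8703; 40–49 + 40 → 2694
Giving 5066 / 8703 / 3001 / 4325 / 2694 / 15811.
Total after period 2: 5066 + 8703 + 3001 + 4325 + 2694 + 15811 = 39600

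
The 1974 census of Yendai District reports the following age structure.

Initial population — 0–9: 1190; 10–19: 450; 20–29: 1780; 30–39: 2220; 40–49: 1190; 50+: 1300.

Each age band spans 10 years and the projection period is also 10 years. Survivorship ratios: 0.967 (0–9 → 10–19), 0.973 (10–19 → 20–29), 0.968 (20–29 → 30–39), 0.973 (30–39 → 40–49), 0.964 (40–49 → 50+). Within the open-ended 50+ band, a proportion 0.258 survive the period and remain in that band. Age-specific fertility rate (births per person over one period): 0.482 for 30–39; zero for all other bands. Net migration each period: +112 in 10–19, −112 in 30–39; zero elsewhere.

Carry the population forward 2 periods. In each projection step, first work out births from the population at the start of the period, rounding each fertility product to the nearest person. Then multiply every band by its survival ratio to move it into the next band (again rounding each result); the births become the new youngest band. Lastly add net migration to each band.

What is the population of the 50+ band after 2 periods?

2464

[period 1]
Births: 2220 × 0.482 = 1070
10–19: 1190 × 0.967 = 1151
20–29: 450 × 0.973 = 438
30–39: 1780 × 0.968 = 1723
40–49: 2220 × 0.973 = 2160
50+: 1190 × 0.964 + 1300 × 0.258 = 1147 + 335 = 1482
Net migration: 10–19 + 112 → 1263; 30–39 − 112 → 1611
Population now: 0–9=1070, 10–19=1263, 20–29=438, 30–39=1611, 40–49=2160, 50+=1482
[period 2]
Births: 1611 × 0.482 = 777
10–19: 1070 × 0.967 = 1035
20–29: 1263 × 0.973 = 1229
30–39: 438 × 0.968 = 424
40–49: 1611 × 0.973 = 1568
50+: 2160 × 0.964 + 1482 × 0.258 = 2082 + 382 = 2464
Net migration: 10–19 + 112 → 1147; 30–39 − 112 → 312
Population now: 0–9=777, 10–19=1147, 20–29=1229, 30–39=312, 40–49=1568, 50+=2464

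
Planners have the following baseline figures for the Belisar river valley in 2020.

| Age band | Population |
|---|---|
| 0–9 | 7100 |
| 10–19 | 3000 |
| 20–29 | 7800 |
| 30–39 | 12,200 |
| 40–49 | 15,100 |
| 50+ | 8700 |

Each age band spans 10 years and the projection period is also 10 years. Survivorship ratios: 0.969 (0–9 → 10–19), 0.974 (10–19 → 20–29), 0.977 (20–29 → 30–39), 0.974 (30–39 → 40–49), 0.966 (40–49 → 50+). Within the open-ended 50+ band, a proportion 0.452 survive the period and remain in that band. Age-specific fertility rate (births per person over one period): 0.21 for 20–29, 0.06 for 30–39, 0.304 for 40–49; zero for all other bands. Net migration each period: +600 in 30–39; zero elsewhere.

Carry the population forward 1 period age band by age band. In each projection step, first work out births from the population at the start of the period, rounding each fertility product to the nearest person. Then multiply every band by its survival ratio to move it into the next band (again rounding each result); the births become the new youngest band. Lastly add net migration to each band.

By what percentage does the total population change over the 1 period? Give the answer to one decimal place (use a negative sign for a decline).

After projecting period 1:
Births: 7800 × 0.21 = 1638  |  12200 × 0.06 = 732  |  15100 × 0.304 = 4590 → 6960
10–19: 7100 × 0.969 = 6880
20–29: 3000 × 0.974 = 2922
30–39: 7800 × 0.977 = 7621
40–49: 12200 × 0.974 = 11883
50+: 15100 × 0.966 + 8700 × 0.452 = 14587 + 3932 = 18519
Net migration: 30–39 + 600 → 8221
→ [6960, 6880, 2922, 8221, 11883, 18519]
Total: 53900 → 55385; change = 1485; percentage change = 2.8%

2.8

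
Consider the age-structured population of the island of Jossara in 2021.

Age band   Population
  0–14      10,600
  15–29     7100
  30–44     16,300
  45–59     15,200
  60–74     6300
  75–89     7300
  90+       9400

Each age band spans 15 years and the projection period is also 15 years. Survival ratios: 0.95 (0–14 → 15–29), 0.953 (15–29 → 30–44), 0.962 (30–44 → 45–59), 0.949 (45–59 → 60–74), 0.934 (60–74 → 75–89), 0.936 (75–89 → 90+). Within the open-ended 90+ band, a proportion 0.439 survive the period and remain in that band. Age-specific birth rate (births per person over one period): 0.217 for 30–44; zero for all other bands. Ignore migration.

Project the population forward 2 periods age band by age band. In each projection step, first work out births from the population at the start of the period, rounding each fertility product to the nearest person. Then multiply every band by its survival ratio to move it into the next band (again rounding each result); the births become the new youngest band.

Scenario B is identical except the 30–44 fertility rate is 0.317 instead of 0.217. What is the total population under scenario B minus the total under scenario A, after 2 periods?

Let group 1 be 0–14 through group 7 = 90+.
— Period 1 —
Births: 16300 × 0.217 = 3537
Group 2: 10600 × 0.95 = 10070
Group 3: 7100 × 0.953 = 6766
Group 4: 16300 × 0.962 = 15681
Group 5: 15200 × 0.949 = 14425
Group 6: 6300 × 0.934 = 5884
Group 7: 7300 × 0.936 + 9400 × 0.439 = 6833 + 4127 = 10960
Population now: 0–14=3537, 15–29=10070, 30–44=6766, 45–59=15681, 60–74=14425, 75–89=5884, 90+=10960
— Period 2 —
Births: 6766 × 0.217 = 1468
Group 2: 3537 × 0.95 = 3360
Group 3: 10070 × 0.953 = 9597
Group 4: 6766 × 0.962 = 6509
Group 5: 15681 × 0.949 = 14881
Group 6: 14425 × 0.934 = 13473
Group 7: 5884 × 0.936 + 10960 × 0.439 = 5507 + 4811 = 10318
Population now: 0–14=1468, 15–29=3360, 30–44=9597, 45–59=6509, 60–74=14881, 75–89=13473, 90+=10318
Scenario A total after 2 periods: 59606
Scenario B projection —
— Period 1 —
Births: 16300 × 0.317 = 5167
Group 2: 10600 × 0.95 = 10070
Group 3: 7100 × 0.953 = 6766
Group 4: 16300 × 0.962 = 15681
Group 5: 15200 × 0.949 = 14425
Group 6: 6300 × 0.934 = 5884
Group 7: 7300 × 0.936 + 9400 × 0.439 = 6833 + 4127 = 10960
Population now: 0–14=5167, 15–29=10070, 30–44=6766, 45–59=15681, 60–74=14425, 75–89=5884, 90+=10960
— Period 2 —
Births: 6766 × 0.317 = 2145
Group 2: 5167 × 0.95 = 4909
Group 3: 10070 × 0.953 = 9597
Group 4: 6766 × 0.962 = 6509
Group 5: 15681 × 0.949 = 14881
Group 6: 14425 × 0.934 = 13473
Group 7: 5884 × 0.936 + 10960 × 0.439 = 5507 + 4811 = 10318
Population now: 0–14=2145, 15–29=4909, 30–44=9597, 45–59=6509, 60–74=14881, 75–89=13473, 90+=10318
Scenario B total after 2 periods: 61832
Difference B − A = 61832 − 59606 = 2226

2226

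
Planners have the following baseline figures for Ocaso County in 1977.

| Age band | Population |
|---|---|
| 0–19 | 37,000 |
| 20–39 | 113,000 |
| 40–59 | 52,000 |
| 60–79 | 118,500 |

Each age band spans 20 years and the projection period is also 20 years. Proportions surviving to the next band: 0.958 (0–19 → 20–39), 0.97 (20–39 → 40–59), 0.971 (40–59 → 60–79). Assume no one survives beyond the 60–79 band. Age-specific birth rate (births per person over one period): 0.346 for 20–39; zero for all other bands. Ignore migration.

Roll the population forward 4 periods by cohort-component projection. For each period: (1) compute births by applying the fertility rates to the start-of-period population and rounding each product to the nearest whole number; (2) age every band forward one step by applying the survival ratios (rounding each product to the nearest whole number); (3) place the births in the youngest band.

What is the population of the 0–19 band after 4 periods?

4065

Let band 1 be 0–19 through band 4 = 60–79.
Period 1.
Births: 113000 * 0.346 = 39098
Band 2: 37000 * 0.958 = 35446
Band 3: 113000 * 0.97 = 109610
Band 4: 52000 * 0.971 = 50492
Giving 39098 / 35446 / 109610 / 50492.
Period 2.
Births: 35446 * 0.346 = 12264
Band 2: 39098 * 0.958 = 37456
Band 3: 35446 * 0.97 = 34383
Band 4: 109610 * 0.971 = 106431
Giving 12264 / 37456 / 34383 / 106431.
Period 3.
Births: 37456 * 0.346 = 12960
Band 2: 12264 * 0.958 = 11749
Band 3: 37456 * 0.97 = 36332
Band 4: 34383 * 0.971 = 33386
Giving 12960 / 11749 / 36332 / 33386.
Period 4.
Births: 11749 * 0.346 = 4065
Band 2: 12960 * 0.958 = 12416
Band 3: 11749 * 0.97 = 11397
Band 4: 36332 * 0.971 = 35278
Giving 4065 / 12416 / 11397 / 35278.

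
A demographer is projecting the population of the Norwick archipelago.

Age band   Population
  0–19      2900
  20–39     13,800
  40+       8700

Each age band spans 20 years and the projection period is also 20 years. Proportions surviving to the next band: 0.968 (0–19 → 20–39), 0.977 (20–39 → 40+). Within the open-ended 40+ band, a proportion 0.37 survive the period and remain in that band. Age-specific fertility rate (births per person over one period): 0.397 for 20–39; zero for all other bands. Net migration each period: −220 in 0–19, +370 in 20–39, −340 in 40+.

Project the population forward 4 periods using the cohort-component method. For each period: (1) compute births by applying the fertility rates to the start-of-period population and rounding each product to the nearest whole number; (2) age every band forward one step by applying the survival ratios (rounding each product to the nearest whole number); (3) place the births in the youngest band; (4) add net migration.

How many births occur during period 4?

(Bands numbered youngest = 1 to oldest = 3.)
Period 1:
Births: 13800 × 0.397 = 5479
Band 2: 2900 × 0.968 = 2807
Band 3: 13800 × 0.977 + 8700 × 0.37 = 13483 + 3219 = 16702
Net migration: Band 1 − 220 → 5259; Band 2 + 370 → 3177; Band 3 − 340 → 16362
→ [5259, 3177, 16362]
Period 2:
Births: 3177 × 0.397 = 1261
Band 2: 5259 × 0.968 = 5091
Band 3: 3177 × 0.977 + 16362 × 0.37 = 3104 + 6054 = 9158
Net migration: Band 1 − 220 → 1041; Band 2 + 370 → 5461; Band 3 − 340 → 8818
→ [1041, 5461, 8818]
Period 3:
Births: 5461 × 0.397 = 2168
Band 2: 1041 × 0.968 = 1008
Band 3: 5461 × 0.977 + 8818 × 0.37 = 5335 + 3263 = 8598
Net migration: Band 1 − 220 → 1948; Band 2 + 370 → 1378; Band 3 − 340 → 8258
→ [1948, 1378, 8258]
Period 4:
Births: 1378 × 0.397 = 547
Band 2: 1948 × 0.968 = 1886
Band 3: 1378 × 0.977 + 8258 × 0.37 = 1346 + 3055 = 4401
Net migration: Band 1 − 220 → 327; Band 2 + 370 → 2256; Band 3 − 340 → 4061
→ [327, 2256, 4061]

547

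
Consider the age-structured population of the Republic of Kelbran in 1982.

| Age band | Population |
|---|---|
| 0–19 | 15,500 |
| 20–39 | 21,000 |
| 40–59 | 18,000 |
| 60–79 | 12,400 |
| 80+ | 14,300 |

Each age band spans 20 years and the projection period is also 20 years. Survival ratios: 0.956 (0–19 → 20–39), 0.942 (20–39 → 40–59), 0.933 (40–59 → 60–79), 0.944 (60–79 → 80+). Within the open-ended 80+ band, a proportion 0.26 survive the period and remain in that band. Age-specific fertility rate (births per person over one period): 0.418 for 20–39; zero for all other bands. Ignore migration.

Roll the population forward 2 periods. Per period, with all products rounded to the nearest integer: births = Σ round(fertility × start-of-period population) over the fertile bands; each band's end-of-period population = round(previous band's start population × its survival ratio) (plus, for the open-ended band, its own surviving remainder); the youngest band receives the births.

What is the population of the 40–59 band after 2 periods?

Numbering the bands 1..5 from youngest to oldest:
After projecting period 1:
Births: 21000 × 0.418 = 8778
Band 2: 15500 × 0.956 = 14818
Band 3: 21000 × 0.942 = 19782
Band 4: 18000 × 0.933 = 16794
Band 5: 12400 × 0.944 + 14300 × 0.26 = 11706 + 3718 = 15424
End of period: [8778, 14818, 19782, 16794, 15424]
After projecting period 2:
Births: 14818 × 0.418 = 6194
Band 2: 8778 × 0.956 = 8392
Band 3: 14818 × 0.942 = 13959
Band 4: 19782 × 0.933 = 18457
Band 5: 16794 × 0.944 + 15424 × 0.26 = 15854 + 4010 = 19864
End of period: [6194, 8392, 13959, 18457, 19864]

13959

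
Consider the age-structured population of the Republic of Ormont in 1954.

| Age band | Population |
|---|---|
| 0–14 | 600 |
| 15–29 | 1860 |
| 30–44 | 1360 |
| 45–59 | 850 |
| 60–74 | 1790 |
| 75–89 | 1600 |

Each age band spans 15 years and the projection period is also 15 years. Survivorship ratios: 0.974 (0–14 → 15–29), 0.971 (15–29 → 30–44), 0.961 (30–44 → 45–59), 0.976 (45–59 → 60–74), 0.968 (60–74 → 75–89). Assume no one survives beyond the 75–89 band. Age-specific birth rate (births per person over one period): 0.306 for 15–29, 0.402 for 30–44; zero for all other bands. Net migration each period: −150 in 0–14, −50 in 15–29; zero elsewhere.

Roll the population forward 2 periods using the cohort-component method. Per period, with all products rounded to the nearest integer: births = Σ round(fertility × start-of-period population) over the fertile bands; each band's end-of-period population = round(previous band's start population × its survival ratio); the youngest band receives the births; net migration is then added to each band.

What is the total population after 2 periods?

Call the bands 1 to 6, youngest first.
After projecting period 1:
Births: 1860 × 0.306 = 569 ; 1360 × 0.402 = 547 → 1116
Band 2: 600 × 0.974 = 584
Band 3: 1860 × 0.971 = 1806
Band 4: 1360 × 0.961 = 1307
Band 5: 850 × 0.976 = 830
Band 6: 1790 × 0.968 = 1733
Net migration: Band 1 − 150 → 966; Band 2 − 50 → 534
Giving 966 / 534 / 1806 / 1307 / 830 / 1733.
After projecting period 2:
Births: 534 × 0.306 = 163 ; 1806 × 0.402 = 726 → 889
Band 2: 966 × 0.974 = 941
Band 3: 534 × 0.971 = 519
Band 4: 1806 × 0.961 = 1736
Band 5: 1307 × 0.976 = 1276
Band 6: 830 × 0.968 = 803
Net migration: Band 1 − 150 → 739; Band 2 − 50 → 891
Giving 739 / 891 / 519 / 1736 / 1276 / 803.
Total after period 2: 739 + 891 + 519 + 1736 + 1276 + 803 = 5964

5964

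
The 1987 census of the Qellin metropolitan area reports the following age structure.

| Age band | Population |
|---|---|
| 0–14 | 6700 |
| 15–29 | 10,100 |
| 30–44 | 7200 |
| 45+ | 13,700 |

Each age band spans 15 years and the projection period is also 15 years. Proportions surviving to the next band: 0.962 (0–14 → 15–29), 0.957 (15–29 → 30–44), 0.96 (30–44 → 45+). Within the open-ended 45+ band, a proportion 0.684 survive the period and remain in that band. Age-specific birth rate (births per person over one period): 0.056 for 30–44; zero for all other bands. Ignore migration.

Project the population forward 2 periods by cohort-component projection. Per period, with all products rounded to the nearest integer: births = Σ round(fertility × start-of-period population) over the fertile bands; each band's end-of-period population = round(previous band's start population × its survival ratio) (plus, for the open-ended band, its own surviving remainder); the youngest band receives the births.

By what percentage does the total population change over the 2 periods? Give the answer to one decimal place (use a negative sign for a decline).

-27.0

— Period 1 —
Births: 7200 * 0.056 = 403
15–29: 6700 * 0.962 = 6445
30–44: 10100 * 0.957 = 9666
45+: 7200 * 0.96 + 13700 * 0.684 = 6912 + 9371 = 16283
→ [403, 6445, 9666, 16283]
— Period 2 —
Births: 9666 * 0.056 = 541
15–29: 403 * 0.962 = 388
30–44: 6445 * 0.957 = 6168
45+: 9666 * 0.96 + 16283 * 0.684 = 9279 + 11138 = 20417
→ [541, 388, 6168, 20417]
Total: 37700 → 27514; change = -10186; percentage change = -27.0%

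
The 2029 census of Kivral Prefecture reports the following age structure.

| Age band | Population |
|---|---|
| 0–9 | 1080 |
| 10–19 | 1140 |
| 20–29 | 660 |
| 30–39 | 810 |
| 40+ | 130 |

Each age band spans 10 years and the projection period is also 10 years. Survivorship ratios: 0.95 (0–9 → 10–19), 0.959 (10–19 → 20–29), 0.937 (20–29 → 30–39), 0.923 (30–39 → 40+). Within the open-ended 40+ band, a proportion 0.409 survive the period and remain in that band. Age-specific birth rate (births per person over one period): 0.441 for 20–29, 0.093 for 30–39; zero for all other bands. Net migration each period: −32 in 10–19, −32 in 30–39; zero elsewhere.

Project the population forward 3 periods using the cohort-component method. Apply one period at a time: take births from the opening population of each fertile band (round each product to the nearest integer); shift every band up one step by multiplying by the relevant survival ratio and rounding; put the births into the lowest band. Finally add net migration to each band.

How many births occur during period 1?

Let group 1 be 0–9 through group 5 = 40+.
[period 1]
Births: 660 × 0.441 = 291 ; 810 × 0.093 = 75 ⇒ total 366
Group 2: 1080 × 0.95 = 1026
Group 3: 1140 × 0.959 = 1093
Group 4: 660 × 0.937 = 618
Group 5: 810 × 0.923 + 130 × 0.409 = 748 + 53 = 801
Net migration: Group 2 − 32 → 994; Group 4 − 32 → 586
Population now: 0–9=366, 10–19=994, 20–29=1093, 30–39=586, 40+=801

366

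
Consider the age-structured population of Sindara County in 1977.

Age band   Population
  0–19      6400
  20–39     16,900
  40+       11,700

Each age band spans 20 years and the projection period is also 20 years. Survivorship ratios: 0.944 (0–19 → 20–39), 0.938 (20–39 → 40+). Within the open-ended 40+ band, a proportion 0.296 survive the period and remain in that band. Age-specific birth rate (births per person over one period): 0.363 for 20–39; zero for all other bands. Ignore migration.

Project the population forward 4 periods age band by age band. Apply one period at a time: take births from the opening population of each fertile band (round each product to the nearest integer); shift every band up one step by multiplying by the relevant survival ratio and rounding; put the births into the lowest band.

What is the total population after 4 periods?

Period 1.
Births: 16900 × 0.363 = 6135
20–39: 6400 × 0.944 = 6042
40+: 16900 × 0.938 + 11700 × 0.296 = 15852 + 3463 = 19315
Giving 6135 / 6042 / 19315.
Period 2.
Births: 6042 × 0.363 = 2193
20–39: 6135 × 0.944 = 5791
40+: 6042 × 0.938 + 19315 × 0.296 = 5667 + 5717 = 11384
Giving 2193 / 5791 / 11384.
Period 3.
Births: 5791 × 0.363 = 2102
20–39: 2193 × 0.944 = 2070
40+: 5791 × 0.938 + 11384 × 0.296 = 5432 + 3370 = 8802
Giving 2102 / 2070 / 8802.
Period 4.
Births: 2070 × 0.363 = 751
20–39: 2102 × 0.944 = 1984
40+: 2070 × 0.938 + 8802 × 0.296 = 1942 + 2605 = 4547
Giving 751 / 1984 / 4547.
Total after period 4: 751 + 1984 + 4547 = 7282

7282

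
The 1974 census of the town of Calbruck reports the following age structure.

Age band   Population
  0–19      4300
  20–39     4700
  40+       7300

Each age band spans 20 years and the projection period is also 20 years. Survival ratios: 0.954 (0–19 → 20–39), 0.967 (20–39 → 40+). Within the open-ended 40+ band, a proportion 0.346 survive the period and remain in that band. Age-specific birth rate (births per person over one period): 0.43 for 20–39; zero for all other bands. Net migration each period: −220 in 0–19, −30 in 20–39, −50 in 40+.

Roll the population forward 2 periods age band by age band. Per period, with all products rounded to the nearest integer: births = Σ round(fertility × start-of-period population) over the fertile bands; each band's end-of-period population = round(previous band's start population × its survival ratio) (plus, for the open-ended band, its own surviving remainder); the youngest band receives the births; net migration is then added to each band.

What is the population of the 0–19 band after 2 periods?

Call the groups 1 to 3, youngest first.
[period 1]
Births: 4700 * 0.43 = 2021
Group 2: 4300 * 0.954 = 4102
Group 3: 4700 * 0.967 + 7300 * 0.346 = 4545 + 2526 = 7071
Net migration: Group 1 − 220 → 1801; Group 2 − 30 → 4072; Group 3 − 50 → 7021
End of period: [1801, 4072, 7021]
[period 2]
Births: 4072 * 0.43 = 1751
Group 2: 1801 * 0.954 = 1718
Group 3: 4072 * 0.967 + 7021 * 0.346 = 3938 + 2429 = 6367
Net migration: Group 1 − 220 → 1531; Group 2 − 30 → 1688; Group 3 − 50 → 6317
End of period: [1531, 1688, 6317]

1531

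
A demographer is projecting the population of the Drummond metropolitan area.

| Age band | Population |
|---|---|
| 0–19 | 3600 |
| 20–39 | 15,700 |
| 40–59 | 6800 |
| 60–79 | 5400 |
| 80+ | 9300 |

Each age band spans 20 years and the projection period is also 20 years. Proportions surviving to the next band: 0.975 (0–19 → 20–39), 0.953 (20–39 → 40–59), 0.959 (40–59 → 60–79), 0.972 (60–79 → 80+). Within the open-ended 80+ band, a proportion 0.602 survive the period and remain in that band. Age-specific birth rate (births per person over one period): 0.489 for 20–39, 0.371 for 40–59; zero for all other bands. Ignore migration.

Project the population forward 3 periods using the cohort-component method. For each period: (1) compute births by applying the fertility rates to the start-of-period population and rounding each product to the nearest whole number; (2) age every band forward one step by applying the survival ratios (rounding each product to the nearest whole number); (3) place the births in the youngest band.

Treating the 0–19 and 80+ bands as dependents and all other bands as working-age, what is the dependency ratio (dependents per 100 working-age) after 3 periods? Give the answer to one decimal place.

Let band 1 be 0–19 through band 5 = 80+.
After projecting period 1:
Births: 15700 × 0.489 = 7677  |  6800 × 0.371 = 2523 → 10200
Band 2: 3600 × 0.975 = 3510
Band 3: 15700 × 0.953 = 14962
Band 4: 6800 × 0.959 = 6521
Band 5: 5400 × 0.972 + 9300 × 0.602 = 5249 + 5599 = 10848
End of period: [10200, 3510, 14962, 6521, 10848]
After projecting period 2:
Births: 3510 × 0.489 = 1716  |  14962 × 0.371 = 5551 → 7267
Band 2: 10200 × 0.975 = 9945
Band 3: 3510 × 0.953 = 3345
Band 4: 14962 × 0.959 = 14349
Band 5: 6521 × 0.972 + 10848 × 0.602 = 6338 + 6530 = 12868
End of period: [7267, 9945, 3345, 14349, 12868]
After projecting period 3:
Births: 9945 × 0.489 = 4863  |  3345 × 0.371 = 1241 → 6104
Band 2: 7267 × 0.975 = 7085
Band 3: 9945 × 0.953 = 9478
Band 4: 3345 × 0.959 = 3208
Band 5: 14349 × 0.972 + 12868 × 0.602 = 13947 + 7747 = 21694
End of period: [6104, 7085, 9478, 3208, 21694]
Dependents (band 0–19 + band 80+) = 6104 + 21694 = 27798; working-age = 19771; ratio = 27798/19771 × 100 = 140.6

140.6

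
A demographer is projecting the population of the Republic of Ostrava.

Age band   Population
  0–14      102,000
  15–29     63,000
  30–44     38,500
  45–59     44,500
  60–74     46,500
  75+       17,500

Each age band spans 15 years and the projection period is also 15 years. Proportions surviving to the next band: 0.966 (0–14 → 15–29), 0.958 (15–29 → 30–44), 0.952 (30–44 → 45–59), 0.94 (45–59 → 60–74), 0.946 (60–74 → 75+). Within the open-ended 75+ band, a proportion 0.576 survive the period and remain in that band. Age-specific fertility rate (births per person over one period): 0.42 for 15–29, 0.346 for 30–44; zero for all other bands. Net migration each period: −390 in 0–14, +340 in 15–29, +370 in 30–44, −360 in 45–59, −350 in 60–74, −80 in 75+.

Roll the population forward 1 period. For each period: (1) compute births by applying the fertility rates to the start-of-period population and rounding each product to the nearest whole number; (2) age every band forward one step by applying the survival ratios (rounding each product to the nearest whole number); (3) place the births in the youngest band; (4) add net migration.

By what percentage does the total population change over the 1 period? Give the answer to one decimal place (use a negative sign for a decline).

— Period 1 —
Births: 63000 × 0.42 = 26460  |  38500 × 0.346 = 13321 → total 39781
15–29: 102000 × 0.966 = 98532
30–44: 63000 × 0.958 = 60354
45–59: 38500 × 0.952 = 36652
60–74: 44500 × 0.94 = 41830
75+: 46500 × 0.946 + 17500 × 0.576 = 43989 + 10080 = 54069
Net migration: 0–14 − 390 → 39391; 15–29 + 340 → 98872; 30–44 + 370 → 60724; 45–59 − 360 → 36292; 60–74 − 350 → 41480; 75+ − 80 → 53989
End of period: [39391, 98872, 60724, 36292, 41480, 53989]
Total: 312000 → 330748; change = 18748; percentage change = 6.0%

6.0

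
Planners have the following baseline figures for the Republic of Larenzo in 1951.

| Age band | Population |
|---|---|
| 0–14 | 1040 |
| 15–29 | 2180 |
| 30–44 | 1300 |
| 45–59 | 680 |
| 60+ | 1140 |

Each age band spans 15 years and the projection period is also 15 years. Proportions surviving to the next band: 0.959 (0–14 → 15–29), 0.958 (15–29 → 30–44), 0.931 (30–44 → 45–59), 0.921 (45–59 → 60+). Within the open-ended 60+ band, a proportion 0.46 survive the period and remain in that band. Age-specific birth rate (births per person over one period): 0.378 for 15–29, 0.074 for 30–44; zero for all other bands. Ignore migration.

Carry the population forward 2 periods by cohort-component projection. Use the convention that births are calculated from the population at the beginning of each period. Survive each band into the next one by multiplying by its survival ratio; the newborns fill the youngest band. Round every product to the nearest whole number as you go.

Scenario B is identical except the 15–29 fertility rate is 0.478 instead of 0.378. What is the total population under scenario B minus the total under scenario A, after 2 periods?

309

Period 1:
Births: 2180 * 0.378 = 824  |  1300 * 0.074 = 96 ⇒ total 920
15–29: 1040 * 0.959 = 997
30–44: 2180 * 0.958 = 2088
45–59: 1300 * 0.931 = 1210
60+: 680 * 0.921 + 1140 * 0.46 = 626 + 524 = 1150
→ [920, 997, 2088, 1210, 1150]
Period 2:
Births: 997 * 0.378 = 377  |  2088 * 0.074 = 155 ⇒ total 532
15–29: 920 * 0.959 = 882
30–44: 997 * 0.958 = 955
45–59: 2088 * 0.931 = 1944
60+: 1210 * 0.921 + 1150 * 0.46 = 1114 + 529 = 1643
→ [532, 882, 955, 1944, 1643]
Scenario A total after 2 periods: 5956
Scenario B projection —
Period 1:
Births: 2180 * 0.478 = 1042  |  1300 * 0.074 = 96 ⇒ total 1138
15–29: 1040 * 0.959 = 997
30–44: 2180 * 0.958 = 2088
45–59: 1300 * 0.931 = 1210
60+: 680 * 0.921 + 1140 * 0.46 = 626 + 524 = 1150
→ [1138, 997, 2088, 1210, 1150]
Period 2:
Births: 997 * 0.478 = 477  |  2088 * 0.074 = 155 ⇒ total 632
15–29: 1138 * 0.959 = 1091
30–44: 997 * 0.958 = 955
45–59: 2088 * 0.931 = 1944
60+: 1210 * 0.921 + 1150 * 0.46 = 1114 + 529 = 1643
→ [632, 1091, 955, 1944, 1643]
Scenario B total after 2 periods: 6265
Difference B − A = 6265 − 5956 = 309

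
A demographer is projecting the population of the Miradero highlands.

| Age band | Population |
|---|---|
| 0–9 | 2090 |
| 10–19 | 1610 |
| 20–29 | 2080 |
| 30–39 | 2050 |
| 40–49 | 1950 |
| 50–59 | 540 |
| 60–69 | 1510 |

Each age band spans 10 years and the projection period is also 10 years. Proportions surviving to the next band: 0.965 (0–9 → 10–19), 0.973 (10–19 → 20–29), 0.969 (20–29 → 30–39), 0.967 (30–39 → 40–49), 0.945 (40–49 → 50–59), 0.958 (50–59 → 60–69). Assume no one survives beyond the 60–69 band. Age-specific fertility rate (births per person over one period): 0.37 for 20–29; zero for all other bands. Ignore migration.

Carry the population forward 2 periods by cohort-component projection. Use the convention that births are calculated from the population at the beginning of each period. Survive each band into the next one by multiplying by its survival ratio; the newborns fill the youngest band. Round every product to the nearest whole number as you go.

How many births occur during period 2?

(Bands numbered youngest = 1 to oldest = 7.)
— Period 1 —
Births: 2080 * 0.37 = 770
Band 2: 2090 * 0.965 = 2017
Band 3: 1610 * 0.973 = 1567
Band 4: 2080 * 0.969 = 2016
Band 5: 2050 * 0.967 = 1982
Band 6: 1950 * 0.945 = 1843
Band 7: 540 * 0.958 = 517
Giving 770 / 2017 / 1567 / 2016 / 1982 / 1843 / 517.
— Period 2 —
Births: 1567 * 0.37 = 580
Band 2: 770 * 0.965 = 743
Band 3: 2017 * 0.973 = 1963
Band 4: 1567 * 0.969 = 1518
Band 5: 2016 * 0.967 = 1949
Band 6: 1982 * 0.945 = 1873
Band 7: 1843 * 0.958 = 1766
Giving 580 / 743 / 1963 / 1518 / 1949 / 1873 / 1766.

580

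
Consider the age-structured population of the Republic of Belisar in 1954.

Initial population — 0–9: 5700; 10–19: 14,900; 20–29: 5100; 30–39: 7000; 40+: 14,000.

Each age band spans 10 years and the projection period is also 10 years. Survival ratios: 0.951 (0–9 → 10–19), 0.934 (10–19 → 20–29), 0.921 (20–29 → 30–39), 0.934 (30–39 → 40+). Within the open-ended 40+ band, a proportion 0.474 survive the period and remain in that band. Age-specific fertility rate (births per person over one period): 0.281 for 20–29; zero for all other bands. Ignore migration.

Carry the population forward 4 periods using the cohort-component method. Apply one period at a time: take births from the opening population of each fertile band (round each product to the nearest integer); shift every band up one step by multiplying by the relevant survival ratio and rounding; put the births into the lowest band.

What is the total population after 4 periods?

(Bands numbered youngest = 1 to oldest = 5.)
[period 1]
Births: 5100 × 0.281 = 1433
Band 2: 5700 × 0.951 = 5421
Band 3: 14900 × 0.934 = 13917
Band 4: 5100 × 0.921 = 4697
Band 5: 7000 × 0.934 + 14000 × 0.474 = 6538 + 6636 = 13174
End of period: [1433, 5421, 13917, 4697, 13174]
[period 2]
Births: 13917 × 0.281 = 3911
Band 2: 1433 × 0.951 = 1363
Band 3: 5421 × 0.934 = 5063
Band 4: 13917 × 0.921 = 12818
Band 5: 4697 × 0.934 + 13174 × 0.474 = 4387 + 6244 = 10631
End of period: [3911, 1363, 5063, 12818, 10631]
[period 3]
Births: 5063 × 0.281 = 1423
Band 2: 3911 × 0.951 = 3719
Band 3: 1363 × 0.934 = 1273
Band 4: 5063 × 0.921 = 4663
Band 5: 12818 × 0.934 + 10631 × 0.474 = 11972 + 5039 = 17011
End of period: [1423, 3719, 1273, 4663, 17011]
[period 4]
Births: 1273 × 0.281 = 358
Band 2: 1423 × 0.951 = 1353
Band 3: 3719 × 0.934 = 3474
Band 4: 1273 × 0.921 = 1172
Band 5: 4663 × 0.934 + 17011 × 0.474 = 4355 + 8063 = 12418
End of period: [358, 1353, 3474, 1172, 12418]
Total after period 4: 358 + 1353 + 3474 + 1172 + 12418 = 18775

18775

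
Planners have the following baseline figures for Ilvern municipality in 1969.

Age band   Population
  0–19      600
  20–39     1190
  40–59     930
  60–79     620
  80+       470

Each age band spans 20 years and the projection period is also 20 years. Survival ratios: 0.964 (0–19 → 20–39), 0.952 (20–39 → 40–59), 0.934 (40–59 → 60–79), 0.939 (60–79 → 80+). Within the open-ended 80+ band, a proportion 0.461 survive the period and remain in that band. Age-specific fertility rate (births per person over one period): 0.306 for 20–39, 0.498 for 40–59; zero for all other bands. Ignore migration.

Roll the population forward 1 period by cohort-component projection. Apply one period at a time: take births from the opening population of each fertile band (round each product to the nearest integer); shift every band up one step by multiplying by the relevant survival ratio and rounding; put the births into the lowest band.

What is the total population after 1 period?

4206

[period 1]
Births: 1190 × 0.306 = 364 ; 930 × 0.498 = 463 ⇒ total 827
20–39: 600 × 0.964 = 578
40–59: 1190 × 0.952 = 1133
60–79: 930 × 0.934 = 869
80+: 620 × 0.939 + 470 × 0.461 = 582 + 217 = 799
Population now: 0–19=827, 20–39=578, 40–59=1133, 60–79=869, 80+=799
Total after period 1: 827 + 578 + 1133 + 869 + 799 = 4206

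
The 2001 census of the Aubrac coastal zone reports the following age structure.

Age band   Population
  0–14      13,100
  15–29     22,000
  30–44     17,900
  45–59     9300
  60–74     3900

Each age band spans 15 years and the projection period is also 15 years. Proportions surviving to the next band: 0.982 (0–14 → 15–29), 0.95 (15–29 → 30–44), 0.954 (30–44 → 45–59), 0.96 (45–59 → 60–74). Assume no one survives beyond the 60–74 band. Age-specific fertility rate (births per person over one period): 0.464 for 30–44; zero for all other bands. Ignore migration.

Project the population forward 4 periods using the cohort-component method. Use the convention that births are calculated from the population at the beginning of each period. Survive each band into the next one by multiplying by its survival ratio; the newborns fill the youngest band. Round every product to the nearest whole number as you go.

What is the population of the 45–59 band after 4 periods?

7392

Numbering the bands 1..5 from youngest to oldest:
After projecting period 1:
Births: 17900 × 0.464 = 8306
Band 2: 13100 × 0.982 = 12864
Band 3: 22000 × 0.95 = 20900
Band 4: 17900 × 0.954 = 17077
Band 5: 9300 × 0.96 = 8928
End of period: [8306, 12864, 20900, 17077, 8928]
After projecting period 2:
Births: 20900 × 0.464 = 9698
Band 2: 8306 × 0.982 = 8156
Band 3: 12864 × 0.95 = 12221
Band 4: 20900 × 0.954 = 19939
Band 5: 17077 × 0.96 = 16394
End of period: [9698, 8156, 12221, 19939, 16394]
After projecting period 3:
Births: 12221 × 0.464 = 5671
Band 2: 9698 × 0.982 = 9523
Band 3: 8156 × 0.95 = 7748
Band 4: 12221 × 0.954 = 11659
Band 5: 19939 × 0.96 = 19141
End of period: [5671, 9523, 7748, 11659, 19141]
After projecting period 4:
Births: 7748 × 0.464 = 3595
Band 2: 5671 × 0.982 = 5569
Band 3: 9523 × 0.95 = 9047
Band 4: 7748 × 0.954 = 7392
Band 5: 11659 × 0.96 = 11193
End of period: [3595, 5569, 9047, 7392, 11193]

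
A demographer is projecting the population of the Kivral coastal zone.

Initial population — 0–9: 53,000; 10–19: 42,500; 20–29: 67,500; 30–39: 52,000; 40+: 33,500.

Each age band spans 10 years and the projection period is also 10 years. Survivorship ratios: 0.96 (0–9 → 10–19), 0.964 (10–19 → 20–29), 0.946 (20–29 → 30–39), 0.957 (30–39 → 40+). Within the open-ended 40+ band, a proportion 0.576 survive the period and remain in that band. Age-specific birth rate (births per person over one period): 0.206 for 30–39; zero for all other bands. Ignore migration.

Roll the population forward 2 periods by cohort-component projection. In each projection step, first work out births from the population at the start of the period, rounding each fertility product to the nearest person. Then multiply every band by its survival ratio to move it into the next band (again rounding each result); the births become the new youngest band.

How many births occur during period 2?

Period 1:
Births: 52000 × 0.206 = 10712
10–19: 53000 × 0.96 = 50880
20–29: 42500 × 0.964 = 40970
30–39: 67500 × 0.946 = 63855
40+: 52000 × 0.957 + 33500 × 0.576 = 49764 + 19296 = 69060
Giving 10712 / 50880 / 40970 / 63855 / 69060.
Period 2:
Births: 63855 × 0.206 = 13154
10–19: 10712 × 0.96 = 10284
20–29: 50880 × 0.964 = 49048
30–39: 40970 × 0.946 = 38758
40+: 63855 × 0.957 + 69060 × 0.576 = 61109 + 39779 = 100888
Giving 13154 / 10284 / 49048 / 38758 / 100888.

13154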